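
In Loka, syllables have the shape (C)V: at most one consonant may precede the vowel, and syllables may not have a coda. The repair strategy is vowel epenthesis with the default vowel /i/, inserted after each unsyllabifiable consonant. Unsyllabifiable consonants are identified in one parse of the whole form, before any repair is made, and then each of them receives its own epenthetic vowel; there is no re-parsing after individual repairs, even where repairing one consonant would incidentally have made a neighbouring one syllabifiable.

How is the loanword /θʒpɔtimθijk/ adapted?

θiʒipɔtimiθijiki

Syllabifying with onset maximization leaves /θ/, /ʒ/, /m/, /j/, /k/ stranded (no codas are permitted; onsets are limited to one consonant).
Inserting the epenthetic vowel yields /θ/ → /θi/, /ʒ/ → /ʒi/, /m/ → /mi/, /j/ → /ji/, /k/ → /ki/.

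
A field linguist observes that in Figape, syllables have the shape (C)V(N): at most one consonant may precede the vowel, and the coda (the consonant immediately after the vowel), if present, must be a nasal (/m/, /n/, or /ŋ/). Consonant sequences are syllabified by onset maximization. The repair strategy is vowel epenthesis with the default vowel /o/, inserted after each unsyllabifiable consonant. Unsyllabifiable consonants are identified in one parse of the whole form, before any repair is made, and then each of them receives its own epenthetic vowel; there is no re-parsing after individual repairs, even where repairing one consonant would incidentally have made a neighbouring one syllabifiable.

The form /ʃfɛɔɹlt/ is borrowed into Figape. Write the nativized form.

ʃofɛɔɹoloto

Under (C)V(N), the unsyllabifiable consonants are /ʃ/, /ɹ/, /l/, /t/ (only a nasal (/m/, /n/, or /ŋ/) is licensed in coda position; onsets are limited to one consonant).
Each unlicensed consonant becomes the onset of a new syllable: /ʃ/ → /ʃo/, /ɹ/ → /ɹo/, /l/ → /lo/, /t/ → /to/.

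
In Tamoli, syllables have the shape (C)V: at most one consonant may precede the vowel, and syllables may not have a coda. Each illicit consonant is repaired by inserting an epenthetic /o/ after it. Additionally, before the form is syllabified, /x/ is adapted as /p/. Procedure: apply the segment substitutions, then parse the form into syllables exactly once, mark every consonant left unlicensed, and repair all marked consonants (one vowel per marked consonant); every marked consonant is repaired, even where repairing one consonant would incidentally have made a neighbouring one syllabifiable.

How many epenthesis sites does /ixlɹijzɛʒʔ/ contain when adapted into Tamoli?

5

After substitution the input is /iplɹijzɛʒʔ/.
The unsyllabifiable consonants are /p/, /l/, /j/, /ʒ/, /ʔ/; each receives one epenthetic vowel.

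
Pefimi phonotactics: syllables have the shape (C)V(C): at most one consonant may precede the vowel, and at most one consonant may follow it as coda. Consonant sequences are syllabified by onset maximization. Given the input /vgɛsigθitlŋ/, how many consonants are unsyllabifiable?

3

Syllabifying with onset maximization leaves /v/, /l/, /ŋ/ stranded (at most one coda consonant is licensed; onsets are limited to one consonant).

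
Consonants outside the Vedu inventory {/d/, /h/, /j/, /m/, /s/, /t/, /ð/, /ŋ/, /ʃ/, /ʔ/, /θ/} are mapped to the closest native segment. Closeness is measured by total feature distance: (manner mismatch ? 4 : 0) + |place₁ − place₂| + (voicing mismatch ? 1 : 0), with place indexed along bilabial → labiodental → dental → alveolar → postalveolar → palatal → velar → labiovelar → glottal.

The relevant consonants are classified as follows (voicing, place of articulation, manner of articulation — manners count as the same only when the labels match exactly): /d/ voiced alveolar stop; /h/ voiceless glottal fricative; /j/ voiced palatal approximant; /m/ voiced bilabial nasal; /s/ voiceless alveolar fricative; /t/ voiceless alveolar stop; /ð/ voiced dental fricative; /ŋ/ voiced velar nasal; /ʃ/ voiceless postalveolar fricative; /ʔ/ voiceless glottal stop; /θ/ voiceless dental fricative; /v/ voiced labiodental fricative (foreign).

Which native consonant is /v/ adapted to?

ð

/ð/ is closest: same manner (fricative), place distance 1 (labiodental→dental), same voicing; total 1. Next closest is /θ/ at distance 2.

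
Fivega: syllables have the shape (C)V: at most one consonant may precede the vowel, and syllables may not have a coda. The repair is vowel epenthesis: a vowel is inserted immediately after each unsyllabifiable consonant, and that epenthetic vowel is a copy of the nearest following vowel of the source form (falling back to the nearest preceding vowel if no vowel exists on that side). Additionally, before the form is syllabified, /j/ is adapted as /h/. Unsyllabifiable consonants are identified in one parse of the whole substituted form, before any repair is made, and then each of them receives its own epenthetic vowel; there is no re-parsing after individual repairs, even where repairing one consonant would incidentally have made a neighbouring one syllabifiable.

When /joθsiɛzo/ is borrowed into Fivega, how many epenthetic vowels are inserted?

After substitution the input is /hoθsiɛzo/.
The unsyllabifiable consonants are /θ/; each receives one epenthetic vowel.

1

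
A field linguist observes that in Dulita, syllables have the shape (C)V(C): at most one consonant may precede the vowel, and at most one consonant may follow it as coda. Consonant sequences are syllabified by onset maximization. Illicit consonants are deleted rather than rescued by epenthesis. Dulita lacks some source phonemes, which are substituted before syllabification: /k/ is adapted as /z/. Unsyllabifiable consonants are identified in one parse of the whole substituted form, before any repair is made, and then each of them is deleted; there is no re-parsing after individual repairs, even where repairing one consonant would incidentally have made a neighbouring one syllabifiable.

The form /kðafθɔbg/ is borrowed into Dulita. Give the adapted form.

Substitution: /k/ → /z/, giving /zðafθɔbg/.
Syllabifying with onset maximization leaves /z/, /g/ stranded (at most one coda consonant is licensed; onsets are limited to one consonant).
Deleting the stranded consonants removes /z/, /g/.

ðafθɔb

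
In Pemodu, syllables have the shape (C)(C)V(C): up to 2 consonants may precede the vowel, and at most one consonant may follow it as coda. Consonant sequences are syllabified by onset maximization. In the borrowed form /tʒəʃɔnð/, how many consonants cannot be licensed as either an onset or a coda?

Under (C)(C)V(C), the unsyllabifiable consonants are /ð/ (at most one coda consonant is licensed; onsets may contain at most 2 consonants).

1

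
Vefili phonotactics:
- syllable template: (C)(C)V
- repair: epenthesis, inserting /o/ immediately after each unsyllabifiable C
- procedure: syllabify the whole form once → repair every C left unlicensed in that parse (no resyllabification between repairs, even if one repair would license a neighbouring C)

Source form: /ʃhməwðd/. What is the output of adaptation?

Under (C)(C)V, the unsyllabifiable consonants are /ʃ/, /w/, /ð/, /d/ (no codas are permitted; onsets may contain at most 2 consonants).
Inserting the epenthetic vowel yields /ʃ/ → /ʃo/, /w/ → /wo/, /ð/ → /ðo/, /d/ → /do/.

ʃohməwoðodo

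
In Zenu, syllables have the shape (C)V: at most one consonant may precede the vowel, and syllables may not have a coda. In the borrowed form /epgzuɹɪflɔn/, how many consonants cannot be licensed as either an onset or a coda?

Syllabifying with onset maximization leaves /p/, /g/, /f/, /n/ stranded (no codas are permitted; onsets are limited to one consonant).

4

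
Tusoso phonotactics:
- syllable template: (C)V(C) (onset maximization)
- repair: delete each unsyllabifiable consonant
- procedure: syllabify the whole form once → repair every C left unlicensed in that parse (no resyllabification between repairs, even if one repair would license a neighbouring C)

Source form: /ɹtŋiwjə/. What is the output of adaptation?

ŋiwjə

Syllabifying with onset maximization leaves /ɹ/, /t/ stranded (at most one coda consonant is licensed; onsets are limited to one consonant).
Each unlicensed consonant is deleted: /ɹ/, /t/.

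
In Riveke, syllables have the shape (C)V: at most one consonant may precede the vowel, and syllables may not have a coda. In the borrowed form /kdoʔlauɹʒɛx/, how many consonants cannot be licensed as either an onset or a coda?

4

The consonants /k/, /ʔ/, /ɹ/, /x/ cannot be parsed into a legal (C)V syllable (no codas are permitted; onsets are limited to one consonant).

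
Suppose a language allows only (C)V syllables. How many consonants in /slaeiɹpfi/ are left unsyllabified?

3

The consonants /s/, /ɹ/, /p/ cannot be parsed into a legal (C)V syllable (no codas are permitted; onsets are limited to one consonant).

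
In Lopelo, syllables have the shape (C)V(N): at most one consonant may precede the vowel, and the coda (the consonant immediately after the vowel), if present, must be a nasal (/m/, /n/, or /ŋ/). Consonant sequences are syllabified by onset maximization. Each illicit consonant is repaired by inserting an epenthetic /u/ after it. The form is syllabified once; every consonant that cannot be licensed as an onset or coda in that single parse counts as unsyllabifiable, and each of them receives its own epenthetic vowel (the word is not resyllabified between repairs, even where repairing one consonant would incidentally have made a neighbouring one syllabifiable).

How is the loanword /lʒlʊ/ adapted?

luʒulʊ

Under (C)V(N), the unsyllabifiable consonants are /l/, /ʒ/ (only a nasal (/m/, /n/, or /ŋ/) is licensed in coda position; onsets are limited to one consonant).
Epenthesis after each stranded consonant: /l/ → /lu/, /ʒ/ → /ʒu/.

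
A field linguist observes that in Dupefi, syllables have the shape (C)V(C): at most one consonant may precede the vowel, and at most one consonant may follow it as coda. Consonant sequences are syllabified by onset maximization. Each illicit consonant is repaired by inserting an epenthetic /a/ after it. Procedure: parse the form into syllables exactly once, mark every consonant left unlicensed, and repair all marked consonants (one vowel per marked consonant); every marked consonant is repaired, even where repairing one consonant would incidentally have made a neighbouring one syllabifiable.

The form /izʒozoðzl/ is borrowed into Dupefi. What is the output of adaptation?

izʒozoðzala

Syllabifying with onset maximization leaves /z/, /l/ stranded (at most one coda consonant is licensed; onsets are limited to one consonant).
Inserting the epenthetic vowel yields /z/ → /za/, /l/ → /la/.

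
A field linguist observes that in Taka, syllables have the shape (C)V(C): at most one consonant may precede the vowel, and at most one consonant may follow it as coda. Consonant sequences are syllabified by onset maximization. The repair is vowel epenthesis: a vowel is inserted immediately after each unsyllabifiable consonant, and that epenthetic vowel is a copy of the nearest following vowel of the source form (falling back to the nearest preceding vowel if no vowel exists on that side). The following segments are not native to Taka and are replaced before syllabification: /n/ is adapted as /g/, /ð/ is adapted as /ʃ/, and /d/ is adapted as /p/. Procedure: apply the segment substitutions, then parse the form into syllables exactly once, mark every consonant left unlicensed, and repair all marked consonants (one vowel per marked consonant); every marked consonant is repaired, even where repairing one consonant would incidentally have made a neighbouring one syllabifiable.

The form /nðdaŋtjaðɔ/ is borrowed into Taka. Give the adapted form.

Substitution: /n/ → /g/, /ð/ → /ʃ/, /d/ → /p/, giving /gʃpaŋtjaʃɔ/.
The consonants /g/, /ʃ/, /t/ cannot be parsed into a legal (C)V(C) syllable (at most one coda consonant is licensed; onsets are limited to one consonant).
Epenthesis after each stranded consonant: /g/ → /ga/, /ʃ/ → /ʃa/, /t/ → /ta/.

gaʃapaŋtajaʃɔ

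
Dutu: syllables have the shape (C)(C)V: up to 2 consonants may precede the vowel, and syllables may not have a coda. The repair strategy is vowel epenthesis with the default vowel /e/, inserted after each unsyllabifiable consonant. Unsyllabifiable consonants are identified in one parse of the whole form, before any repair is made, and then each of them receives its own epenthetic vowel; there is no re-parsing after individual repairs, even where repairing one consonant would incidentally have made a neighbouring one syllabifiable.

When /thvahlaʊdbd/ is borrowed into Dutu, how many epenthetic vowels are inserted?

The unsyllabifiable consonants are /t/, /d/, /b/, /d/; each receives one epenthetic vowel.

4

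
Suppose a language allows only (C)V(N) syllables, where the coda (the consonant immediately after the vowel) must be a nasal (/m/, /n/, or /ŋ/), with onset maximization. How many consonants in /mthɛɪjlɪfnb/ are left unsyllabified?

6

Syllabifying with onset maximization leaves /m/, /t/, /j/, /f/, /n/, /b/ stranded (only a nasal (/m/, /n/, or /ŋ/) is licensed in coda position; onsets are limited to one consonant).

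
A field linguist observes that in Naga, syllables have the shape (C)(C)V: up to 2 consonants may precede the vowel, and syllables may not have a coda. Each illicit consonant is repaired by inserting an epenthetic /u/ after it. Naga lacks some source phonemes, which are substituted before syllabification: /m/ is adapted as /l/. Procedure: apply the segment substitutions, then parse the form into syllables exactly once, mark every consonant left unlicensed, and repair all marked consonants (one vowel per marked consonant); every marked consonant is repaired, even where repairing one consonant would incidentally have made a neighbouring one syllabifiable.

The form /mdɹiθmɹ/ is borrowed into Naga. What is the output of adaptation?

Substitution: /m/ → /l/, giving /ldɹiθlɹ/.
Syllabifying with onset maximization leaves /l/, /θ/, /l/, /ɹ/ stranded (no codas are permitted; onsets may contain at most 2 consonants).
Inserting the epenthetic vowel yields /l/ → /lu/, /θ/ → /θu/, /l/ → /lu/, /ɹ/ → /ɹu/.

ludɹiθuluɹu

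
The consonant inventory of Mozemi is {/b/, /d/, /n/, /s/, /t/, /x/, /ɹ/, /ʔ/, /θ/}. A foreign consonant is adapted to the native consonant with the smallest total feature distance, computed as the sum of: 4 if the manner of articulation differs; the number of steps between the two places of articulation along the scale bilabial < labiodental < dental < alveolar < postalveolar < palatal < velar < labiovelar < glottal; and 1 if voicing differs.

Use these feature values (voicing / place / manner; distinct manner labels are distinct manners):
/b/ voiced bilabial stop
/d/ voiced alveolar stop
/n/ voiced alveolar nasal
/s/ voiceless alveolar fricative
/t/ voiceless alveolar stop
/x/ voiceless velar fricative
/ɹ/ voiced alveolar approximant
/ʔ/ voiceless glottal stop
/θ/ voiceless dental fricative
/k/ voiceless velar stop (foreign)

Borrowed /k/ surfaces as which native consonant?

/ʔ/ is closest: same manner (stop), place distance 2 (velar→glottal), same voicing; total 2. Next closest is /t/ at distance 3.

ʔ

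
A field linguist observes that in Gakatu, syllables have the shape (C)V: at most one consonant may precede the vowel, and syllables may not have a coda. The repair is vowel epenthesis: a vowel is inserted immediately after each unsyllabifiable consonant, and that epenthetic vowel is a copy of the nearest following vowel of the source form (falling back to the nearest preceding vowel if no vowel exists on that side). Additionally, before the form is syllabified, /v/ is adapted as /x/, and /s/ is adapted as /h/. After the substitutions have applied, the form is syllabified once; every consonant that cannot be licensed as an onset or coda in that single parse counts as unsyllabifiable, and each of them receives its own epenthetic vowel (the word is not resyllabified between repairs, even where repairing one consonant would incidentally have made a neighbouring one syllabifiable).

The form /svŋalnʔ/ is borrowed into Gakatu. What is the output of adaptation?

Substitution: /s/ → /h/, /v/ → /x/, giving /hxŋalnʔ/.
Syllabifying with onset maximization leaves /h/, /x/, /l/, /n/, /ʔ/ stranded (no codas are permitted; onsets are limited to one consonant).
Epenthesis after each stranded consonant: /h/ → /ha/, /x/ → /xa/, /l/ → /la/, /n/ → /na/, /ʔ/ → /ʔa/.

haxaŋalanaʔa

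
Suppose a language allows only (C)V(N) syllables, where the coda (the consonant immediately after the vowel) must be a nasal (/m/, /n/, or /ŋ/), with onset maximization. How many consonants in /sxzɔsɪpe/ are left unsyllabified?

2

Under (C)V(N), the unsyllabifiable consonants are /s/, /x/ (only a nasal (/m/, /n/, or /ŋ/) is licensed in coda position; onsets are limited to one consonant).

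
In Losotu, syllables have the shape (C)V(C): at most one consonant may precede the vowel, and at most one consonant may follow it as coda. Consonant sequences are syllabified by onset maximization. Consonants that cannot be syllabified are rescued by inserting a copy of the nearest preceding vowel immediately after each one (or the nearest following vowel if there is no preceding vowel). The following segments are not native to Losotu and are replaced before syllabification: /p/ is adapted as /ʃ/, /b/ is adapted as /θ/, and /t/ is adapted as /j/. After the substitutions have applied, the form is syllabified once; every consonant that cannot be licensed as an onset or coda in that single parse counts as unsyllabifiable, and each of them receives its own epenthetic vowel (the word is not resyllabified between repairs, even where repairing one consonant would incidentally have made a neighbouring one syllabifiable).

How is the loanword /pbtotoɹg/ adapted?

ʃoθojojoɹgo

Substitution: /p/ → /ʃ/, /b/ → /θ/, /t/ → /j/, giving /ʃθjojoɹg/.
Under (C)V(C), the unsyllabifiable consonants are /ʃ/, /θ/, /g/ (at most one coda consonant is licensed; onsets are limited to one consonant).
Epenthesis after each stranded consonant: /ʃ/ → /ʃo/, /θ/ → /θo/, /g/ → /go/.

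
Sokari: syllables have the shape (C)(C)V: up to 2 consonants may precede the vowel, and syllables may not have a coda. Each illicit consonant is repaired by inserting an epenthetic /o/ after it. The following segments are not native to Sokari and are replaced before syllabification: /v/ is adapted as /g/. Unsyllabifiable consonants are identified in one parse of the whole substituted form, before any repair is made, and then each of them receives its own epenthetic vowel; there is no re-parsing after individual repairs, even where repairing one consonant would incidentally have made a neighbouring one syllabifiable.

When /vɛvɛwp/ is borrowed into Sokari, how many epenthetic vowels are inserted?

After substitution the input is /gɛgɛwp/.
The unsyllabifiable consonants are /w/, /p/; each receives one epenthetic vowel.

2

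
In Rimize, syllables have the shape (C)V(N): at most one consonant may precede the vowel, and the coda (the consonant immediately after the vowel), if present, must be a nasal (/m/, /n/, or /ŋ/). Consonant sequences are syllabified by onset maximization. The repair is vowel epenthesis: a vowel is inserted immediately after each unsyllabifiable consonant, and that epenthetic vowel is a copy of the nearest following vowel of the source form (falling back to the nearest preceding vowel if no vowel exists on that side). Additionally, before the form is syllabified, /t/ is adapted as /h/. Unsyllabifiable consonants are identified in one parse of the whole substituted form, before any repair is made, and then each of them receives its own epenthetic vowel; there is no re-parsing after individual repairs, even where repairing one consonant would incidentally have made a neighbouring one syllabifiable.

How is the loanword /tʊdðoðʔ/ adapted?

hʊdoðoðoʔo

Substitution: /t/ → /h/, giving /hʊdðoðʔ/.
Syllabifying with onset maximization leaves /d/, /ð/, /ʔ/ stranded (only a nasal (/m/, /n/, or /ŋ/) is licensed in coda position; onsets are limited to one consonant).
Inserting the epenthetic vowel yields /d/ → /do/, /ð/ → /ðo/, /ʔ/ → /ʔo/.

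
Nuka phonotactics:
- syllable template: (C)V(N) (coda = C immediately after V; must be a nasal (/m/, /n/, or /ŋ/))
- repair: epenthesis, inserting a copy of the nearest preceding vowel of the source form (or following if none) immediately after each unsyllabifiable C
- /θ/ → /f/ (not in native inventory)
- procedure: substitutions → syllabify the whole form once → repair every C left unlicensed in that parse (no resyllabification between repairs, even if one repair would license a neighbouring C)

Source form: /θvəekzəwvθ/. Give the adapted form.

Substitution: /θ/ → /f/, giving /fvəekzəwvf/.
Under (C)V(N), the unsyllabifiable consonants are /f/, /k/, /w/, /v/, /f/ (only a nasal (/m/, /n/, or /ŋ/) is licensed in coda position; onsets are limited to one consonant).
Inserting the epenthetic vowel yields /f/ → /fə/, /k/ → /ke/, /w/ → /wə/, /v/ → /və/, /f/ → /fə/.

fəvəekezəwəvəfə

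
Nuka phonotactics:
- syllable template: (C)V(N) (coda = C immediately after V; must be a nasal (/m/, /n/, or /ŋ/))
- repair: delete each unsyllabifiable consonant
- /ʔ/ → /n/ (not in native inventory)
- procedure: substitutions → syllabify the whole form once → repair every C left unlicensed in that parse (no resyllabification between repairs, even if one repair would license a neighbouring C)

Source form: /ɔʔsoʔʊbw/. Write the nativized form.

Substitution: /ʔ/ → /n/, giving /ɔnsonʊbw/.
Under (C)V(N), the unsyllabifiable consonants are /b/, /w/ (only a nasal (/m/, /n/, or /ŋ/) is licensed in coda position; onsets are limited to one consonant).
Deletion applies to /b/, /w/.

ɔnsonʊ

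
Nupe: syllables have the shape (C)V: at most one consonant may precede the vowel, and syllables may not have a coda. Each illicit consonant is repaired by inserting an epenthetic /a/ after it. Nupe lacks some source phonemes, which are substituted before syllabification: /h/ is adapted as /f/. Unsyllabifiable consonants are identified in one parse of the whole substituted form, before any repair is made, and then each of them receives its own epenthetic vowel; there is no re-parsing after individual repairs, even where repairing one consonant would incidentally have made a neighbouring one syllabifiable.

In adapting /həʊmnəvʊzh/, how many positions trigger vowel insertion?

3

After substitution the input is /fəʊmnəvʊzf/.
The unsyllabifiable consonants are /m/, /z/, /f/; each receives one epenthetic vowel.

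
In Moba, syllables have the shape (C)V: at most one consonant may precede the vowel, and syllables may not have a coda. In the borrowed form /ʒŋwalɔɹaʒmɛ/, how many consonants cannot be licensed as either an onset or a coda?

3

Under (C)V, the unsyllabifiable consonants are /ʒ/, /ŋ/, /ʒ/ (no codas are permitted; onsets are limited to one consonant).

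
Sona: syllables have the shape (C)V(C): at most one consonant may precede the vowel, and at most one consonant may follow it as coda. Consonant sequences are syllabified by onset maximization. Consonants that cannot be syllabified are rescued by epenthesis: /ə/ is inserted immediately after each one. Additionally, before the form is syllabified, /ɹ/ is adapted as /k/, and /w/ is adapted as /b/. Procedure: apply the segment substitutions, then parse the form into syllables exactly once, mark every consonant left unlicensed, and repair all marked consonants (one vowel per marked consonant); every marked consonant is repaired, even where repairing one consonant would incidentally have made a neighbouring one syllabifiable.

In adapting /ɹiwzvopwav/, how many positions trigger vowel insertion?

After substitution the input is /kibzvopbav/.
The unsyllabifiable consonants are /z/; each receives one epenthetic vowel.

1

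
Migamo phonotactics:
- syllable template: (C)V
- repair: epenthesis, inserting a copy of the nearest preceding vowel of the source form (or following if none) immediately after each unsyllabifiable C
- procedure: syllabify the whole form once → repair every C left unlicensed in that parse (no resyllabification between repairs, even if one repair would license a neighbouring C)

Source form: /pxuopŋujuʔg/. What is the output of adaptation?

puxuopoŋujuʔugu

The consonants /p/, /p/, /ʔ/, /g/ cannot be parsed into a legal (C)V syllable (no codas are permitted; onsets are limited to one consonant).
Epenthesis after each stranded consonant: /p/ → /pu/, /p/ → /po/, /ʔ/ → /ʔu/, /g/ → /gu/.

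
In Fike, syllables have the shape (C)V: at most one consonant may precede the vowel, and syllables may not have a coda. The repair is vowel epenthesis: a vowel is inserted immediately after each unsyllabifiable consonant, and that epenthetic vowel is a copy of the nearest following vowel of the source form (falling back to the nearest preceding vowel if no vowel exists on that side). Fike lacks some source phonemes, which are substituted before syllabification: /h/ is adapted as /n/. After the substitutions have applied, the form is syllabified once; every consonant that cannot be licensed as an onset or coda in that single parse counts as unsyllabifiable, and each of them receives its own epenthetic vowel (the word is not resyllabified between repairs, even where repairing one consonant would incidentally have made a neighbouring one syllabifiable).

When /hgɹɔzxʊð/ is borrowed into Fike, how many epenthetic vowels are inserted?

4

After substitution the input is /ngɹɔzxʊð/.
The unsyllabifiable consonants are /n/, /g/, /z/, /ð/; each receives one epenthetic vowel.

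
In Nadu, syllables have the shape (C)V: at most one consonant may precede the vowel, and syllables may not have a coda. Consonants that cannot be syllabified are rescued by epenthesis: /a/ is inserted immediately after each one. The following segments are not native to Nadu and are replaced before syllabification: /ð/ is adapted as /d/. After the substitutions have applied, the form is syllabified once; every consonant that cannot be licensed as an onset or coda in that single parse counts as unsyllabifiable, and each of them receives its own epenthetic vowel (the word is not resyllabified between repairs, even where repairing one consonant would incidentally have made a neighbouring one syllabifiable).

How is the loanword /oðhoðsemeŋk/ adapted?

odahodasemeŋaka

Substitution: /ð/ → /d/, giving /odhodsemeŋk/.
Under (C)V, the unsyllabifiable consonants are /d/, /d/, /ŋ/, /k/ (no codas are permitted; onsets are limited to one consonant).
Each unlicensed consonant becomes the onset of a new syllable: /d/ → /da/, /d/ → /da/, /ŋ/ → /ŋa/, /k/ → /ka/.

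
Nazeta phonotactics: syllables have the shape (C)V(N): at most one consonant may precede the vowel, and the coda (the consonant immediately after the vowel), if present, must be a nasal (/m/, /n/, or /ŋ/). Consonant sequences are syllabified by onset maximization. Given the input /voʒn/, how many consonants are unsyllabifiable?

The consonants /ʒ/, /n/ cannot be parsed into a legal (C)V(N) syllable (only a nasal (/m/, /n/, or /ŋ/) is licensed in coda position; onsets are limited to one consonant).

2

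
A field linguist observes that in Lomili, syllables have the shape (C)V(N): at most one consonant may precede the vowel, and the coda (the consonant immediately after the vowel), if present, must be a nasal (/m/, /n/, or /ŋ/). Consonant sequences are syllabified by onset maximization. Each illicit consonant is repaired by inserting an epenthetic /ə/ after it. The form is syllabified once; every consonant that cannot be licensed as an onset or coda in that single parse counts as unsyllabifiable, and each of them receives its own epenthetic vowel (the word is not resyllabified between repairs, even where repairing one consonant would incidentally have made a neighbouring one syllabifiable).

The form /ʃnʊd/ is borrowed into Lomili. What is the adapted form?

ʃənʊdə

Syllabifying with onset maximization leaves /ʃ/, /d/ stranded (only a nasal (/m/, /n/, or /ŋ/) is licensed in coda position; onsets are limited to one consonant).
Inserting the epenthetic vowel yields /ʃ/ → /ʃə/, /d/ → /də/.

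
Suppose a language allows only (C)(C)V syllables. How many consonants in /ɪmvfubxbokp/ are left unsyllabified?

4

The consonants /m/, /b/, /k/, /p/ cannot be parsed into a legal (C)(C)V syllable (no codas are permitted; onsets may contain at most 2 consonants).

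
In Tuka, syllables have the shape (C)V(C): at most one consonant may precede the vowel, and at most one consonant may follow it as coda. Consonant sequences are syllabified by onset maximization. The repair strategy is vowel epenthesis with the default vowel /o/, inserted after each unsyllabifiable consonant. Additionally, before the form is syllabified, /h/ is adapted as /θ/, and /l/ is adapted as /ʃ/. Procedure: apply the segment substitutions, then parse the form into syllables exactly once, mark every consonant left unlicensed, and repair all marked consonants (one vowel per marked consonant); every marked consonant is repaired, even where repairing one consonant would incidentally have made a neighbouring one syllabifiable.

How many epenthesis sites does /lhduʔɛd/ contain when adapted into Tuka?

2

After substitution the input is /ʃθduʔɛd/.
The unsyllabifiable consonants are /ʃ/, /θ/; each receives one epenthetic vowel.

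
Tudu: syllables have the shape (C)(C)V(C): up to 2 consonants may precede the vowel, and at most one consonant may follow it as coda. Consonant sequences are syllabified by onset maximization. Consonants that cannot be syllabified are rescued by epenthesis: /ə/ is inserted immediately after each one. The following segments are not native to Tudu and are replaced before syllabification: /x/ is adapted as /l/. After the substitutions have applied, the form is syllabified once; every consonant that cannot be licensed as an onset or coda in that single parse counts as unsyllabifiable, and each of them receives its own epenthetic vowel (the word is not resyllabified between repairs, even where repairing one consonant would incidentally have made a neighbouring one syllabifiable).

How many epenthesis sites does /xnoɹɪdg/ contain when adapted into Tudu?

After substitution the input is /lnoɹɪdg/.
The unsyllabifiable consonants are /g/; each receives one epenthetic vowel.

1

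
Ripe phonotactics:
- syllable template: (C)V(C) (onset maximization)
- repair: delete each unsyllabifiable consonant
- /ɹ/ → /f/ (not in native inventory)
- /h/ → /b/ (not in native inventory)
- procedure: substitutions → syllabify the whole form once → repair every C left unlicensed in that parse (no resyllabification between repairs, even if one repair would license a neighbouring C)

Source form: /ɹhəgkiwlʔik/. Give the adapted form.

Substitution: /ɹ/ → /f/, /h/ → /b/, giving /fbəgkiwlʔik/.
Under (C)V(C), the unsyllabifiable consonants are /f/, /l/ (at most one coda consonant is licensed; onsets are limited to one consonant).
Deletion applies to /f/, /l/.

bəgkiwʔik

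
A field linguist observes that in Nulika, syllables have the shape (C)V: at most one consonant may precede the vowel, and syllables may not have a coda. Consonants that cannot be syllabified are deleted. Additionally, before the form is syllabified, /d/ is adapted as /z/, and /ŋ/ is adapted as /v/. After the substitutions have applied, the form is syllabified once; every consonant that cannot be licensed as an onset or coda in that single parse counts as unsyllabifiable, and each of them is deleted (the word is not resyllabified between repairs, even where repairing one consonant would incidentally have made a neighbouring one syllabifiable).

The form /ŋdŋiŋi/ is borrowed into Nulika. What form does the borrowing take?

vivi

Substitution: /ŋ/ → /v/, /d/ → /z/, giving /vzvivi/.
Under (C)V, the unsyllabifiable consonants are /v/, /z/ (no codas are permitted; onsets are limited to one consonant).
Each unlicensed consonant is deleted: /v/, /z/.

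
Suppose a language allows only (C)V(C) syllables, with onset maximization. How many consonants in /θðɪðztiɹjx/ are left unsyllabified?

The consonants /θ/, /z/, /j/, /x/ cannot be parsed into a legal (C)V(C) syllable (at most one coda consonant is licensed; onsets are limited to one consonant).

4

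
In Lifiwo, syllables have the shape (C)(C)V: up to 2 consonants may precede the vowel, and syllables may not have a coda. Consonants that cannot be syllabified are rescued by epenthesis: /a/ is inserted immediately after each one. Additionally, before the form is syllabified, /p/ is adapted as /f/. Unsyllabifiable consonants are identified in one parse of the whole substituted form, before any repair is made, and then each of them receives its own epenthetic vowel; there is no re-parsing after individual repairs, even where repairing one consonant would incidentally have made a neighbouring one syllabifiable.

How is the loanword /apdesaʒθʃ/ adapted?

afdesaʒaθaʃa

Substitution: /p/ → /f/, giving /afdesaʒθʃ/.
The consonants /ʒ/, /θ/, /ʃ/ cannot be parsed into a legal (C)(C)V syllable (no codas are permitted; onsets may contain at most 2 consonants).
Inserting the epenthetic vowel yields /ʒ/ → /ʒa/, /θ/ → /θa/, /ʃ/ → /ʃa/.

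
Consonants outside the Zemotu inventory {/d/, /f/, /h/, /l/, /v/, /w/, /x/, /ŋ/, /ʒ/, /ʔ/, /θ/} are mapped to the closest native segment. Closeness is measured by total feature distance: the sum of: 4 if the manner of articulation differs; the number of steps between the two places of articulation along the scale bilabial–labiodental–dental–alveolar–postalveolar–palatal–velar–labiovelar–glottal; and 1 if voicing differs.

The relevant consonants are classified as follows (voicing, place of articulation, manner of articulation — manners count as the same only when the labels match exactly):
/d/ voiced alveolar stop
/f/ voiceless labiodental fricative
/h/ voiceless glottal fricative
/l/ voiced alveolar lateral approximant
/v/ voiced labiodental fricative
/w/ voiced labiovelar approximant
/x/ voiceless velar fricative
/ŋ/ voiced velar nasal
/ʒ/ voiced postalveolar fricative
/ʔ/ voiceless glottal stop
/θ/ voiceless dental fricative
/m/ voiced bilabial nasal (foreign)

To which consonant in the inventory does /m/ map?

v

/v/ is closest: manner differs (nasal→fricative, +4), place distance 1 (bilabial→labiodental), same voicing; total 5. Next closest is /f/ at distance 6.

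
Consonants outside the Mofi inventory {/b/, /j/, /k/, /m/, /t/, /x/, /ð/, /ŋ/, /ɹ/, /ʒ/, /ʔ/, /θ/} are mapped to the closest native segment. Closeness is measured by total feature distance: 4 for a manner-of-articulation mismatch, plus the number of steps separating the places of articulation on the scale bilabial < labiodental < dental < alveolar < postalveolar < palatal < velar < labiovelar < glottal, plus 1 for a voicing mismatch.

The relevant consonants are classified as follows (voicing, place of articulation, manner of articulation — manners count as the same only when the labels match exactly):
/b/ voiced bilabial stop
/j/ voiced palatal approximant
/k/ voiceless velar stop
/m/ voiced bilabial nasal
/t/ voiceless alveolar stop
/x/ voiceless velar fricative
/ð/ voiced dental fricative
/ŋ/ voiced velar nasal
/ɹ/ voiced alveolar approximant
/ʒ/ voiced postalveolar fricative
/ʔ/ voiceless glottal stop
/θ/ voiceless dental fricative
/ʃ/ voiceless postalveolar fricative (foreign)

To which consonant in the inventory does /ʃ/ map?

ʒ

/ʒ/ is closest: same manner (fricative), place distance 0 (postalveolar→postalveolar), voicing differs (+1); total 1. Next closest is /x/ at distance 2.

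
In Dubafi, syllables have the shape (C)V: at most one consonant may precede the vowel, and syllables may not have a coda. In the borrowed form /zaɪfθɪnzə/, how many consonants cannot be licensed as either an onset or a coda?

2

Under (C)V, the unsyllabifiable consonants are /f/, /n/ (no codas are permitted; onsets are limited to one consonant).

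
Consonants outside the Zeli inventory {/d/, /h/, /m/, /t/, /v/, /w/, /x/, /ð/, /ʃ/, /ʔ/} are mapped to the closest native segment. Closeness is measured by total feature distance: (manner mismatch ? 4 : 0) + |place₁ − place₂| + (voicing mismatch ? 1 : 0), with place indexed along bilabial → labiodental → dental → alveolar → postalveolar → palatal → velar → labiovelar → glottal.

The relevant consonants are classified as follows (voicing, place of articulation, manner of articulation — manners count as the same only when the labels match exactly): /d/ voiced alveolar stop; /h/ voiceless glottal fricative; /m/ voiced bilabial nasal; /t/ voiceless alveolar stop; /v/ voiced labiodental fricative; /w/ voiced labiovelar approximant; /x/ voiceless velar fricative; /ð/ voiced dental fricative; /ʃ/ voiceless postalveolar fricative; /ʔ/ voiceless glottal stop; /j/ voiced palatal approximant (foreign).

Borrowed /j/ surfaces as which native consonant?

/w/ is closest: same manner (approximant), place distance 2 (palatal→labiovelar), same voicing; total 2. Next closest is /d/ at distance 6.

w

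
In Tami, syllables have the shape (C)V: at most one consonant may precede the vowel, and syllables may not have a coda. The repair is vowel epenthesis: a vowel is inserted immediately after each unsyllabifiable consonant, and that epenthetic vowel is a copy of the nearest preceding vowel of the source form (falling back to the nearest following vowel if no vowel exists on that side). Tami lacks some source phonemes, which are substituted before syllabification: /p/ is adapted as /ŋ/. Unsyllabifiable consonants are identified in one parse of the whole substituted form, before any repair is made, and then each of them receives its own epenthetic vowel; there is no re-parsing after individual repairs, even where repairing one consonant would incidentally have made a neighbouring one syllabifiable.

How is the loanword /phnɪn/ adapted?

ŋɪhɪnɪnɪ

Substitution: /p/ → /ŋ/, giving /ŋhnɪn/.
Syllabifying with onset maximization leaves /ŋ/, /h/, /n/ stranded (no codas are permitted; onsets are limited to one consonant).
Epenthesis after each stranded consonant: /ŋ/ → /ŋɪ/, /h/ → /hɪ/, /n/ → /nɪ/.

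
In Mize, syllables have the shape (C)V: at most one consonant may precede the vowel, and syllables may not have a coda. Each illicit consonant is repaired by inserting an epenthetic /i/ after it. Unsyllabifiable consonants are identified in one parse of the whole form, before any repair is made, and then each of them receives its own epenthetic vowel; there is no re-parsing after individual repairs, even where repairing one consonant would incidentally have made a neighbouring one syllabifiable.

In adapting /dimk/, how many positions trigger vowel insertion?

2

The unsyllabifiable consonants are /m/, /k/; each receives one epenthetic vowel.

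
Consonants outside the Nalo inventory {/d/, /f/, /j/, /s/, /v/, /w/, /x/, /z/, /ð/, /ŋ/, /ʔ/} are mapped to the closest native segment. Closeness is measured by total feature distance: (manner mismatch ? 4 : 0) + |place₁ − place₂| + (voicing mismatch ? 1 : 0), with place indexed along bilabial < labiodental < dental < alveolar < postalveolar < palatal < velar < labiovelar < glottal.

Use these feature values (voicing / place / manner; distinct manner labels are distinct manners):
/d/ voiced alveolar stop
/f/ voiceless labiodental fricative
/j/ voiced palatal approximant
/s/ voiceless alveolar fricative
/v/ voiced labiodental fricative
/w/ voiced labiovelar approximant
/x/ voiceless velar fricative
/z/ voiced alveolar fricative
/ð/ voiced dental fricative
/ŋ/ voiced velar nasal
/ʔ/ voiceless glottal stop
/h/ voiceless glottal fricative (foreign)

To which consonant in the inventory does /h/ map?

/x/ is closest: same manner (fricative), place distance 2 (glottal→velar), same voicing; total 2. Next closest is /ʔ/ at distance 4.

x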